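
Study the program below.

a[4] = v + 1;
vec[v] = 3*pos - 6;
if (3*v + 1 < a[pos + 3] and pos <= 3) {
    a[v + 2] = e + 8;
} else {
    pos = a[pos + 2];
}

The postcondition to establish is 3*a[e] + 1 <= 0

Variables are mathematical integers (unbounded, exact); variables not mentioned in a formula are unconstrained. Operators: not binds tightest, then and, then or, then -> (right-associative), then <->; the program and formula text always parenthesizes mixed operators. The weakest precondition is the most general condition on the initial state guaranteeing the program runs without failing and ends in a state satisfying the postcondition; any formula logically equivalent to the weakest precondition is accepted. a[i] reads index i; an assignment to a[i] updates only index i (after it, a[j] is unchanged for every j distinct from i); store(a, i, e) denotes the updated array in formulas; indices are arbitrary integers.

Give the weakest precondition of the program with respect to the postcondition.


Working backward. After the program, the postcondition 3*a[e] + 1 <= 0 must hold; in canonical form it is 3*a[e] <= -1.
Then branch requires 3*store(a, v + 2, e + 8)[e] <= -1; else branch requires 3*a[e] <= -1.
Before the if: ((3*v < a[pos + 3] - 1 and pos <= 3) -> 3*store(a, v + 2, e + 8)[e] <= -1) and ((not (3*v < a[pos + 3] - 1 and pos <= 3)) -> 3*a[e] <= -1)
Before vec[v] := 3*pos - 6: ((3*v < a[pos + 3] - 1 and pos <= 3) -> 3*store(a, v + 2, e + 8)[e] <= -1) and ((not (3*v < a[pos + 3] - 1 and pos <= 3)) -> 3*a[e] <= -1)
Before a[4] := v + 1: ((3*v < store(a, 4, v + 1)[pos + 3] - 1 and pos <= 3) -> 3*store(store(a, 4, v + 1), v + 2, e + 8)[e] <= -1) and ((not (3*v < store(a, 4, v + 1)[pos + 3] - 1 and pos <= 3)) -> 3*store(a, 4, v + 1)[e] <= -1)
Answer: WP = ((3*v < store(a, 4, v + 1)[pos + 3] - 1 and pos <= 3) -> 3*store(store(a, 4, v + 1), v + 2, e + 8)[e] <= -1) and ((not (3*v < store(a, 4, v + 1)[pos + 3] - 1 and pos <= 3)) -> 3*store(a, 4, v + 1)[e] <= -1)


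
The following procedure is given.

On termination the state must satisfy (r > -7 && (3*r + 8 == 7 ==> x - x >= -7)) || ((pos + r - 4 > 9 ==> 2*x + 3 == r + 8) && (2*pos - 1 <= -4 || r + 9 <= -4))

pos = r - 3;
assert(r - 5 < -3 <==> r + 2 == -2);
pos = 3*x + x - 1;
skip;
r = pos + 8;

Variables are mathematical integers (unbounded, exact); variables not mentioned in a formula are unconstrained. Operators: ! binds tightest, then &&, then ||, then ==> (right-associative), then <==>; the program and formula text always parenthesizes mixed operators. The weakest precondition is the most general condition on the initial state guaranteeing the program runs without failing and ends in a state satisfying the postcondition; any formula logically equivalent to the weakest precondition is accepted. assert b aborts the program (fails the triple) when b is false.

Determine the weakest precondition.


Working backward. After the program, the postcondition (r > -7 && (3*r + 8 == 7 ==> x - x >= -7)) || ((pos + r - 4 > 9 ==> 2*x + 3 == r + 8) && (2*pos - 1 <= -4 || r + 9 <= -4)) must hold; in canonical form it is r > -7 || ((pos + r > 13 ==> 2*x == r + 5) && (2*pos <= -3 || r <= -13)).
Before r := pos + 8: pos > -15 || ((2*pos > 5 ==> 2*x == pos + 13) && (2*pos <= -3 || pos <= -21))
Before skip: pos > -15 || ((2*pos > 5 ==> 2*x == pos + 13) && (2*pos <= -3 || pos <= -21))
Before pos := 3*x + x - 1: 4*x > -14 || ((8*x > 7 ==> 2*x == -12) && (8*x <= -1 || 4*x <= -20))
Before assert r - 5 < -3 <==> r + 2 == -2: (r < 2 <==> r == -4) && (4*x > -14 || ((8*x > 7 ==> 2*x == -12) && (8*x <= -1 || 4*x <= -20)))
Before pos := r - 3: (r < 2 <==> r == -4) && (4*x > -14 || ((8*x > 7 ==> 2*x == -12) && (8*x <= -1 || 4*x <= -20)))
Answer: WP = (r < 2 <==> r == -4) && (4*x > -14 || ((8*x > 7 ==> 2*x == -12) && (8*x <= -1 || 4*x <= -20)))


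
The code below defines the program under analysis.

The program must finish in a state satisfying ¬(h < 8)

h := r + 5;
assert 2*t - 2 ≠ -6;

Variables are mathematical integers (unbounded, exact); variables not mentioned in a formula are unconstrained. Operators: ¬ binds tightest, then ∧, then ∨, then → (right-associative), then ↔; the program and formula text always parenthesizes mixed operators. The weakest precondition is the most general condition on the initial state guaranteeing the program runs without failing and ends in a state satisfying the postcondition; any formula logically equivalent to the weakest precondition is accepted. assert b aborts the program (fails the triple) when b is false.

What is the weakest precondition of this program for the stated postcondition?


Working backward. After the program, ¬(h < 8) must hold.
Before assert 2*t - 2 ≠ -6: 2*t ≠ -4 ∧ (¬(h < 8))
Before h := r + 5: 2*t ≠ -4 ∧ (¬(r < 3))
Answer: WP = 2*t ≠ -4 ∧ (¬(r < 3))


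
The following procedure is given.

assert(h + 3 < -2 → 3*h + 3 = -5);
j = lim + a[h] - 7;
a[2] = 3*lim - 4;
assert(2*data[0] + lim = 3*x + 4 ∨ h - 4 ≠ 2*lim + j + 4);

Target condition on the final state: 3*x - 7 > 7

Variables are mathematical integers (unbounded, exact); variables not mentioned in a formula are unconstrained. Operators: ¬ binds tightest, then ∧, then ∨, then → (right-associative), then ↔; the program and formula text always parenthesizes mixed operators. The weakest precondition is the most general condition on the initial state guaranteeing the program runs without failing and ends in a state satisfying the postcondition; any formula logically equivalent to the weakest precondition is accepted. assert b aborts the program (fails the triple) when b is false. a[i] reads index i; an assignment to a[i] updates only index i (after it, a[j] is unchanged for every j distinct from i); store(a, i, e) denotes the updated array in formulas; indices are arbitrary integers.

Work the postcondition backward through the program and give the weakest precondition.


Working backward. After the program, the postcondition 3*x - 7 > 7 must hold; in canonical form it is 3*x > 14.
Before assert 2*data[0] + lim = 3*x + 4 ∨ h - 4 ≠ 2*lim + j + 4: (2*data[0] + lim = 3*x + 4 ∨ h ≠ j + 2*lim + 8) ∧ 3*x > 14
Before a[2] := 3*lim - 4: (2*data[0] + lim = 3*x + 4 ∨ h ≠ j + 2*lim + 8) ∧ 3*x > 14
Before j := lim + a[h] - 7: (2*data[0] + lim = 3*x + 4 ∨ h ≠ a[h] + 3*lim + 1) ∧ 3*x > 14
Before assert h + 3 < -2 → 3*h + 3 = -5: (h < -5 → 3*h = -8) ∧ (2*data[0] + lim = 3*x + 4 ∨ h ≠ a[h] + 3*lim + 1) ∧ 3*x > 14
Answer: WP = (h < -5 → 3*h = -8) ∧ (2*data[0] + lim = 3*x + 4 ∨ h ≠ a[h] + 3*lim + 1) ∧ 3*x > 14


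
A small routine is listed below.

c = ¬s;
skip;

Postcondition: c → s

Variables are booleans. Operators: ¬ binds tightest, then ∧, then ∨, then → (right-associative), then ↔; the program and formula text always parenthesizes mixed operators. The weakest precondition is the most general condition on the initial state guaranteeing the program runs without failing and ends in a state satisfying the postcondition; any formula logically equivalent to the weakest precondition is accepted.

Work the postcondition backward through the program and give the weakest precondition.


Working backward. After the program, c → s must hold.
Before skip: c → s
Before c := ¬s: (¬s) → s
Answer: WP = (¬s) → s


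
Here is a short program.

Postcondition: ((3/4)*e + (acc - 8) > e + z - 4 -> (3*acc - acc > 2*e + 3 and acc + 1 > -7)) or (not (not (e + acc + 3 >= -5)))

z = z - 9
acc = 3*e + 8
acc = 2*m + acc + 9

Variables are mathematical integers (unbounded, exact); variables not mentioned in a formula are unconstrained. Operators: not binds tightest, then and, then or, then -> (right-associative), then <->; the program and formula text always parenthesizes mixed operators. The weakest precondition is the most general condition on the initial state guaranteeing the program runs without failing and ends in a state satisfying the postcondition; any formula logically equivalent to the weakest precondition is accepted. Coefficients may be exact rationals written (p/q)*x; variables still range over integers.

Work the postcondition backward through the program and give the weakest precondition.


Working backward. After the program, the postcondition ((3/4)*e + (acc - 8) > e + z - 4 -> (3*acc - acc > 2*e + 3 and acc + 1 > -7)) or (not (not (e + acc + 3 >= -5))) must hold; in canonical form it is (acc > (1/4)*e + z + 4 -> (2*acc > 2*e + 3 and acc > -8)) or acc + e >= -8.
Before acc := 2*m + acc + 9: (acc + 2*m > (1/4)*e + z - 5 -> (2*acc + 4*m > 2*e - 15 and acc + 2*m > -17)) or acc + e + 2*m >= -17
Before acc := 3*e + 8: ((11/4)*e + 2*m > z - 13 -> (4*e + 4*m > -31 and 3*e + 2*m > -25)) or 4*e + 2*m >= -25
Before z := z - 9: ((11/4)*e + 2*m > z - 22 -> (4*e + 4*m > -31 and 3*e + 2*m > -25)) or 4*e + 2*m >= -25
Answer: WP = ((11/4)*e + 2*m > z - 22 -> (4*e + 4*m > -31 and 3*e + 2*m > -25)) or 4*e + 2*m >= -25


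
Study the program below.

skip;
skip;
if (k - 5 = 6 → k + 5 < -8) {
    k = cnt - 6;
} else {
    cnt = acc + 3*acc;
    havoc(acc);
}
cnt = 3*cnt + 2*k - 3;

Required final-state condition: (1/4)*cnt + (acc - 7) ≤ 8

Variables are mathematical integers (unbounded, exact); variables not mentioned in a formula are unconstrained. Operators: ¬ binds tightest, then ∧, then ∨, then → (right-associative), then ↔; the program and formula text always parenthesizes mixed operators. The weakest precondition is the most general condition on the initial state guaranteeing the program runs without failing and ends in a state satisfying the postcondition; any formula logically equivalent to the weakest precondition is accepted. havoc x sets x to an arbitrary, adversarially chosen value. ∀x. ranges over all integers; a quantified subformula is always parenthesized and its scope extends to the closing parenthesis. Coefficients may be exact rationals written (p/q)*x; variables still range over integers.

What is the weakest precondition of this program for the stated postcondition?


Working backward. After the program, the postcondition (1/4)*cnt + (acc - 7) ≤ 8 must hold; in canonical form it is acc + (1/4)*cnt ≤ 15.
Before cnt := 3*cnt + 2*k - 3: acc + (3/4)*cnt + (1/2)*k ≤ 63/4
Then branch requires acc + (5/4)*cnt ≤ 75/4; else branch requires ∀acc_1. 3*acc + acc_1 + (1/2)*k ≤ 63/4.
Before the if: ((k = 11 → k < -13) → acc + (5/4)*cnt ≤ 75/4) ∧ ((¬(k = 11 → k < -13)) → (∀acc_1. 3*acc + acc_1 + (1/2)*k ≤ 63/4))
Before skip: ((k = 11 → k < -13) → acc + (5/4)*cnt ≤ 75/4) ∧ ((¬(k = 11 → k < -13)) → (∀acc_1. 3*acc + acc_1 + (1/2)*k ≤ 63/4))
Before skip: ((k = 11 → k < -13) → acc + (5/4)*cnt ≤ 75/4) ∧ ((¬(k = 11 → k < -13)) → (∀acc_1. 3*acc + acc_1 + (1/2)*k ≤ 63/4))
Answer: WP = ((k = 11 → k < -13) → acc + (5/4)*cnt ≤ 75/4) ∧ ((¬(k = 11 → k < -13)) → (∀acc_1. 3*acc + acc_1 + (1/2)*k ≤ 63/4))


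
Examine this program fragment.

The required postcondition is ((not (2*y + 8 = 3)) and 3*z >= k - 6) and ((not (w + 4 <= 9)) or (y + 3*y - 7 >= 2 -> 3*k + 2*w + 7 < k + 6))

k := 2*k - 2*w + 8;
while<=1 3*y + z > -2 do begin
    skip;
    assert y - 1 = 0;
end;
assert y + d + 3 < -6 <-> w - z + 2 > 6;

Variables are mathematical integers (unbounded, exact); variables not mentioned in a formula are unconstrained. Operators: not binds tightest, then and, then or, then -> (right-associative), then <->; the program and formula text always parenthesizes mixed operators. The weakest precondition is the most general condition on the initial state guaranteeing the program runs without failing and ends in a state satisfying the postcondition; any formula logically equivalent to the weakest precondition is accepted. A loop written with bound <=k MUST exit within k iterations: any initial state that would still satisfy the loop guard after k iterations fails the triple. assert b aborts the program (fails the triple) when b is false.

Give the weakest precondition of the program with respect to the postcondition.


Working backward. After the program, the postcondition ((not (2*y + 8 = 3)) and 3*z >= k - 6) and ((not (w + 4 <= 9)) or (y + 3*y - 7 >= 2 -> 3*k + 2*w + 7 < k + 6)) must hold; in canonical form it is (not (2*y = -5)) and 3*z >= k - 6 and ((not (w <= 5)) or (4*y >= 9 -> 2*k + 2*w < -1)).
Before assert y + d + 3 < -6 <-> w - z + 2 > 6: (d + y < -9 <-> w > z + 4) and (not (2*y = -5)) and 3*z >= k - 6 and ((not (w <= 5)) or (4*y >= 9 -> 2*k + 2*w < -1))
Before the loop (bound <=1), unroll the exhaustion recursion (WP_0 = exit-now case; WP_j = one more guarded iteration, up to j = 1):
  WP_0: (not (3*y + z > -2)) and (d + y < -9 <-> w > z + 4) and (not (2*y = -5)) and 3*z >= k - 6 and ((not (w <= 5)) or (4*y >= 9 -> 2*k + 2*w < -1))
  WP_1: (3*y + z > -2 -> (y = 1 and (not (3*y + z > -2)) and (d + y < -9 <-> w > z + 4) and (not (2*y = -5)) and 3*z >= k - 6 and ((not (w <= 5)) or (4*y >= 9 -> 2*k + 2*w < -1)))) and ((not (3*y + z > -2)) -> ((d + y < -9 <-> w > z + 4) and (not (2*y = -5)) and 3*z >= k - 6 and ((not (w <= 5)) or (4*y >= 9 -> 2*k + 2*w < -1))))
So before the loop: (3*y + z > -2 -> (y = 1 and (not (3*y + z > -2)) and (d + y < -9 <-> w > z + 4) and (not (2*y = -5)) and 3*z >= k - 6 and ((not (w <= 5)) or (4*y >= 9 -> 2*k + 2*w < -1)))) and ((not (3*y + z > -2)) -> ((d + y < -9 <-> w > z + 4) and (not (2*y = -5)) and 3*z >= k - 6 and ((not (w <= 5)) or (4*y >= 9 -> 2*k + 2*w < -1))))
Before k := 2*k - 2*w + 8: (3*y + z > -2 -> (y = 1 and (not (3*y + z > -2)) and (d + y < -9 <-> w > z + 4) and (not (2*y = -5)) and 2*w + 3*z >= 2*k + 2 and ((not (w <= 5)) or (4*y >= 9 -> 4*k < 2*w - 17)))) and ((not (3*y + z > -2)) -> ((d + y < -9 <-> w > z + 4) and (not (2*y = -5)) and 2*w + 3*z >= 2*k + 2 and ((not (w <= 5)) or (4*y >= 9 -> 4*k < 2*w - 17))))
Answer: WP = (3*y + z > -2 -> (y = 1 and (not (3*y + z > -2)) and (d + y < -9 <-> w > z + 4) and (not (2*y = -5)) and 2*w + 3*z >= 2*k + 2 and ((not (w <= 5)) or (4*y >= 9 -> 4*k < 2*w - 17)))) and ((not (3*y + z > -2)) -> ((d + y < -9 <-> w > z + 4) and (not (2*y = -5)) and 2*w + 3*z >= 2*k + 2 and ((not (w <= 5)) or (4*y >= 9 -> 4*k < 2*w - 17))))


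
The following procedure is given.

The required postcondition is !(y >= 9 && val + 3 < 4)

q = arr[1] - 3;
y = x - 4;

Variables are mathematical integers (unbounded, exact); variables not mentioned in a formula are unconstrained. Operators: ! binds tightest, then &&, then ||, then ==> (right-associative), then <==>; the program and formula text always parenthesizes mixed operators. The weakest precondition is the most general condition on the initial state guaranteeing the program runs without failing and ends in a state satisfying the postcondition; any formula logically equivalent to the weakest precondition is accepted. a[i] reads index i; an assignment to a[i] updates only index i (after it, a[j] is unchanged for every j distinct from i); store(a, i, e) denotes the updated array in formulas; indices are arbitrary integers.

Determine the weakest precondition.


Working backward. After the program, the postcondition !(y >= 9 && val + 3 < 4) must hold; in canonical form it is !(y >= 9 && val < 1).
Before y := x - 4: !(x >= 13 && val < 1)
Before q := arr[1] - 3: !(x >= 13 && val < 1)
Answer: WP = !(x >= 13 && val < 1)


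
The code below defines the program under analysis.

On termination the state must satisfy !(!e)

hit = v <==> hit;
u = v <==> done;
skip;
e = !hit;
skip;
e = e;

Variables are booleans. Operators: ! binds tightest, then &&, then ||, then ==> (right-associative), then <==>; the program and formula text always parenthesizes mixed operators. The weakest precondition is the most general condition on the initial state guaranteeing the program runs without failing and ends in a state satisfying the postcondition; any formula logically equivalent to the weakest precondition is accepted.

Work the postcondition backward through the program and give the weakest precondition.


Working backward. After the program, the postcondition !(!e) must hold; in canonical form it is e.
Before e := e: e
Before skip: e
Before e := !hit: !hit
Before skip: !hit
Before u := v <==> done: !hit
Before hit := v <==> hit: !(v <==> hit)
Answer: WP = !(v <==> hit)


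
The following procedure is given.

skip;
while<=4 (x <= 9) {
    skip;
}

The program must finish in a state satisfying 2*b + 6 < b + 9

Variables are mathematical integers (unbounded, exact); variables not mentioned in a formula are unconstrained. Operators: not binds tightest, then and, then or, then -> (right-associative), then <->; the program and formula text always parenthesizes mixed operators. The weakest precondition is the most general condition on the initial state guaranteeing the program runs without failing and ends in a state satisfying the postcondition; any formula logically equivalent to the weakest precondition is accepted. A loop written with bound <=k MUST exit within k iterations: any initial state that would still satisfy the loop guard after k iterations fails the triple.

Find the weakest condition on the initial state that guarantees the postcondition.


Working backward. After the program, the postcondition 2*b + 6 < b + 9 must hold; in canonical form it is b < 3.
Before the loop (bound <=4), unroll the exhaustion recursion (WP_0 = exit-now case; WP_j = one more guarded iteration, up to j = 4):
  WP_0: (not (x <= 9)) and b < 3
  WP_1: (x <= 9 -> ((not (x <= 9)) and b < 3)) and ((not (x <= 9)) -> b < 3)
  WP_2: (x <= 9 -> ((x <= 9 -> ((not (x <= 9)) and b < 3)) and ((not (x <= 9)) -> b < 3))) and ((not (x <= 9)) -> b < 3)
  WP_3: (x <= 9 -> ((x <= 9 -> ((x <= 9 -> ((not (x <= 9)) and b < 3)) and ((not (x <= 9)) -> b < 3))) and ((not (x <= 9)) -> b < 3))) and ((not (x <= 9)) -> b < 3)
  WP_4: (x <= 9 -> ((x <= 9 -> ((x <= 9 -> ((x <= 9 -> ((not (x <= 9)) and b < 3)) and ((not (x <= 9)) -> b < 3))) and ((not (x <= 9)) -> b < 3))) and ((not (x <= 9)) -> b < 3))) and ((not (x <= 9)) -> b < 3)
So before the loop: (x <= 9 -> ((x <= 9 -> ((x <= 9 -> ((x <= 9 -> ((not (x <= 9)) and b < 3)) and ((not (x <= 9)) -> b < 3))) and ((not (x <= 9)) -> b < 3))) and ((not (x <= 9)) -> b < 3))) and ((not (x <= 9)) -> b < 3)
Before skip: (x <= 9 -> ((x <= 9 -> ((x <= 9 -> ((x <= 9 -> ((not (x <= 9)) and b < 3)) and ((not (x <= 9)) -> b < 3))) and ((not (x <= 9)) -> b < 3))) and ((not (x <= 9)) -> b < 3))) and ((not (x <= 9)) -> b < 3)
Answer: WP = (x <= 9 -> ((x <= 9 -> ((x <= 9 -> ((x <= 9 -> ((not (x <= 9)) and b < 3)) and ((not (x <= 9)) -> b < 3))) and ((not (x <= 9)) -> b < 3))) and ((not (x <= 9)) -> b < 3))) and ((not (x <= 9)) -> b < 3)


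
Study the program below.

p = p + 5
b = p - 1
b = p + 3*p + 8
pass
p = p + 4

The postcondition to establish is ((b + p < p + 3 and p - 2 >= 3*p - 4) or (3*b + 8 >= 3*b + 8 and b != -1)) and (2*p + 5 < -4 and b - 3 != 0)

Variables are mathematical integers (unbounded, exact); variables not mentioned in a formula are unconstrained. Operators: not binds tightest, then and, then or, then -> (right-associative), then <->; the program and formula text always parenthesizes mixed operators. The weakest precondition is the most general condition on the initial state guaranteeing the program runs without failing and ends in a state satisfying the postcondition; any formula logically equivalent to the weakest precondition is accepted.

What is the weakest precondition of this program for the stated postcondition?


Working backward. After the program, the postcondition ((b + p < p + 3 and p - 2 >= 3*p - 4) or (3*b + 8 >= 3*b + 8 and b != -1)) and (2*p + 5 < -4 and b - 3 != 0) must hold; in canonical form it is ((b < 3 and 2*p <= 2) or b != -1) and 2*p < -9 and b != 3.
Before p := p + 4: ((b < 3 and 2*p <= -6) or b != -1) and 2*p < -17 and b != 3
Before skip: ((b < 3 and 2*p <= -6) or b != -1) and 2*p < -17 and b != 3
Before b := p + 3*p + 8: ((4*p < -5 and 2*p <= -6) or 4*p != -9) and 2*p < -17 and 4*p != -5
Before b := p - 1: ((4*p < -5 and 2*p <= -6) or 4*p != -9) and 2*p < -17 and 4*p != -5
Before p := p + 5: ((4*p < -25 and 2*p <= -16) or 4*p != -29) and 2*p < -27 and 4*p != -25
Answer: WP = ((4*p < -25 and 2*p <= -16) or 4*p != -29) and 2*p < -27 and 4*p != -25


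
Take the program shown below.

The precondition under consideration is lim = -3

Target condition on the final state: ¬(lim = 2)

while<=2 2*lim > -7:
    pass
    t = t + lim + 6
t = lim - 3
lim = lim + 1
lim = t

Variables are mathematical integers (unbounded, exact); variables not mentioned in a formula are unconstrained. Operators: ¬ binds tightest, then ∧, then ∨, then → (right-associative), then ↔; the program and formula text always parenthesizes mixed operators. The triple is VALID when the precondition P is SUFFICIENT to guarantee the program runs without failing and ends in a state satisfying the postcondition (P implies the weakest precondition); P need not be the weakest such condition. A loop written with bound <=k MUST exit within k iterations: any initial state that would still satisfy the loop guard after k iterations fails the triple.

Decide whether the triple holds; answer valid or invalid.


Working backward. After the program, ¬(lim = 2) must hold.
Before lim := t: ¬(t = 2)
Before lim := lim + 1: ¬(t = 2)
Before t := lim - 3: ¬(lim = 5)
Before the loop (bound <=2), unroll the exhaustion recursion (WP_0 = exit-now case; WP_j = one more guarded iteration, up to j = 2):
  WP_0: (¬(2*lim > -7)) ∧ (¬(lim = 5))
  WP_1: (2*lim > -7 → ((¬(2*lim > -7)) ∧ (¬(lim = 5)))) ∧ ((¬(2*lim > -7)) → (¬(lim = 5)))
  WP_2: (2*lim > -7 → ((2*lim > -7 → ((¬(2*lim > -7)) ∧ (¬(lim = 5)))) ∧ ((¬(2*lim > -7)) → (¬(lim = 5))))) ∧ ((¬(2*lim > -7)) → (¬(lim = 5)))
So before the loop: (2*lim > -7 → ((2*lim > -7 → ((¬(2*lim > -7)) ∧ (¬(lim = 5)))) ∧ ((¬(2*lim > -7)) → (¬(lim = 5))))) ∧ ((¬(2*lim > -7)) → (¬(lim = 5)))
The weakest precondition is (2*lim > -7 → ((2*lim > -7 → ((¬(2*lim > -7)) ∧ (¬(lim = 5)))) ∧ ((¬(2*lim > -7)) → (¬(lim = 5))))) ∧ ((¬(2*lim > -7)) → (¬(lim = 5))).
Check whether lim = -3 implies it.
Countermodel: at the initial state lim = -3, the precondition holds but the weakest precondition fails.
Answer: invalid


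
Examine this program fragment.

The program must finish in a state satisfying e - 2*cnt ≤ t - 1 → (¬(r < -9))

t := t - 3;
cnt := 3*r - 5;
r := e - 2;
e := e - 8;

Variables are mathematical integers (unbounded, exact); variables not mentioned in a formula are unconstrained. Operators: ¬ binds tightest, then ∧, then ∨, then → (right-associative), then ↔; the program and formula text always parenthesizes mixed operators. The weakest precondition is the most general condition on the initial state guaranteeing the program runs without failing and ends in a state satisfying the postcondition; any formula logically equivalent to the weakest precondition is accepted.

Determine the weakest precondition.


Working backward. After the program, the postcondition e - 2*cnt ≤ t - 1 → (¬(r < -9)) must hold; in canonical form it is e ≤ 2*cnt + t - 1 → (¬(r < -9)).
Before e := e - 8: e ≤ 2*cnt + t + 7 → (¬(r < -9))
Before r := e - 2: e ≤ 2*cnt + t + 7 → (¬(e < -7))
Before cnt := 3*r - 5: e ≤ 6*r + t - 3 → (¬(e < -7))
Before t := t - 3: e ≤ 6*r + t - 6 → (¬(e < -7))
Answer: WP = e ≤ 6*r + t - 6 → (¬(e < -7))


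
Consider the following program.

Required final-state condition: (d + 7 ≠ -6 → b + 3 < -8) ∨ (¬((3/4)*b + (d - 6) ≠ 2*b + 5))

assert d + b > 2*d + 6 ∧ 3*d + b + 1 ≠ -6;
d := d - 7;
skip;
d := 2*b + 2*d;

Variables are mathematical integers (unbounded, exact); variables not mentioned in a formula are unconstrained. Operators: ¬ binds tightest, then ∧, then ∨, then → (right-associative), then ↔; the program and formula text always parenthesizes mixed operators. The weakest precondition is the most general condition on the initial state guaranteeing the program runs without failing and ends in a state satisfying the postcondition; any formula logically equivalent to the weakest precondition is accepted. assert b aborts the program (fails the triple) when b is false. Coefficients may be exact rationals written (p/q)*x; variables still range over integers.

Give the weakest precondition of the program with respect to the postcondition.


Working backward. After the program, the postcondition (d + 7 ≠ -6 → b + 3 < -8) ∨ (¬((3/4)*b + (d - 6) ≠ 2*b + 5)) must hold; in canonical form it is (d ≠ -13 → b < -11) ∨ (¬(d ≠ (5/4)*b + 11)).
Before d := 2*b + 2*d: (2*b + 2*d ≠ -13 → b < -11) ∨ (¬((3/4)*b + 2*d ≠ 11))
Before skip: (2*b + 2*d ≠ -13 → b < -11) ∨ (¬((3/4)*b + 2*d ≠ 11))
Before d := d - 7: (2*b + 2*d ≠ 1 → b < -11) ∨ (¬((3/4)*b + 2*d ≠ 25))
Before assert d + b > 2*d + 6 ∧ 3*d + b + 1 ≠ -6: b > d + 6 ∧ b + 3*d ≠ -7 ∧ ((2*b + 2*d ≠ 1 → b < -11) ∨ (¬((3/4)*b + 2*d ≠ 25)))
Answer: WP = b > d + 6 ∧ b + 3*d ≠ -7 ∧ ((2*b + 2*d ≠ 1 → b < -11) ∨ (¬((3/4)*b + 2*d ≠ 25)))


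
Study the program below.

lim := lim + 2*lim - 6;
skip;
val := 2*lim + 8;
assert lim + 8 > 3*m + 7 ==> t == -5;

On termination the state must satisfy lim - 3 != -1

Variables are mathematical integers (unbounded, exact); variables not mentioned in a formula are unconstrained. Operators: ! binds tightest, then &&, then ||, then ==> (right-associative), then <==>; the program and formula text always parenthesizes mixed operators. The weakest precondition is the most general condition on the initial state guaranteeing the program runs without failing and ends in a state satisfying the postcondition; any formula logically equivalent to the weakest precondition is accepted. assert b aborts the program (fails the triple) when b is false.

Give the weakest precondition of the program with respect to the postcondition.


Working backward. After the program, the postcondition lim - 3 != -1 must hold; in canonical form it is lim != 2.
Before assert lim + 8 > 3*m + 7 ==> t == -5: (lim > 3*m - 1 ==> t == -5) && lim != 2
Before val := 2*lim + 8: (lim > 3*m - 1 ==> t == -5) && lim != 2
Before skip: (lim > 3*m - 1 ==> t == -5) && lim != 2
Before lim := lim + 2*lim - 6: (3*lim > 3*m + 5 ==> t == -5) && 3*lim != 8
Answer: WP = (3*lim > 3*m + 5 ==> t == -5) && 3*lim != 8


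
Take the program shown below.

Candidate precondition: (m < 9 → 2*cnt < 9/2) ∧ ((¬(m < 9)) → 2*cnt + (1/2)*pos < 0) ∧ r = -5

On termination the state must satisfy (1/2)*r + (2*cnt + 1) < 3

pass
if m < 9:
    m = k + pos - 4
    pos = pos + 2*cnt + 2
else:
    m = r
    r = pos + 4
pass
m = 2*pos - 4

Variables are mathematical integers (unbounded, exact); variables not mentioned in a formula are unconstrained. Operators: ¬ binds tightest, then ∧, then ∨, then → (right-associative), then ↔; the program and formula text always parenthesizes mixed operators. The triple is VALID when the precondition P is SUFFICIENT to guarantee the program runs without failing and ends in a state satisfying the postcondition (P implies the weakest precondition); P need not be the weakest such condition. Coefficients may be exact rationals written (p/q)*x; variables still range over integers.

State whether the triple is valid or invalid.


Working backward. After the program, the postcondition (1/2)*r + (2*cnt + 1) < 3 must hold; in canonical form it is 2*cnt + (1/2)*r < 2.
Before m := 2*pos - 4: 2*cnt + (1/2)*r < 2
Before skip: 2*cnt + (1/2)*r < 2
Then branch requires 2*cnt + (1/2)*r < 2; else branch requires 2*cnt + (1/2)*pos < 0.
Before the if: (m < 9 → 2*cnt + (1/2)*r < 2) ∧ ((¬(m < 9)) → 2*cnt + (1/2)*pos < 0)
Before skip: (m < 9 → 2*cnt + (1/2)*r < 2) ∧ ((¬(m < 9)) → 2*cnt + (1/2)*pos < 0)
The weakest precondition is (m < 9 → 2*cnt + (1/2)*r < 2) ∧ ((¬(m < 9)) → 2*cnt + (1/2)*pos < 0).
Check whether (m < 9 → 2*cnt < 9/2) ∧ ((¬(m < 9)) → 2*cnt + (1/2)*pos < 0) ∧ r = -5 implies it.
Every state satisfying the precondition satisfies the weakest precondition: the implication holds.
Answer: valid


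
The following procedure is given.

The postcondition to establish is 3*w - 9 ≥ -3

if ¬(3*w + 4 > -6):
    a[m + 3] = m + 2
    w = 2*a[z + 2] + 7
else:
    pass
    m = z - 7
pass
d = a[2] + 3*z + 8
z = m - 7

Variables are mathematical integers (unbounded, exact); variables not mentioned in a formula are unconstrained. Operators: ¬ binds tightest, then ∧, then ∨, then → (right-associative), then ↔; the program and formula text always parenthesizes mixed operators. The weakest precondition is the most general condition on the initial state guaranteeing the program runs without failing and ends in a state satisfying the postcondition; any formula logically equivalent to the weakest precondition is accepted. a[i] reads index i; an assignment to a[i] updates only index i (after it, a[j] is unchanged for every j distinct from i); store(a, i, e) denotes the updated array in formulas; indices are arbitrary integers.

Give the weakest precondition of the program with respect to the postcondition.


Working backward. After the program, the postcondition 3*w - 9 ≥ -3 must hold; in canonical form it is 3*w ≥ 6.
Before z := m - 7: 3*w ≥ 6
Before d := a[2] + 3*z + 8: 3*w ≥ 6
Before skip: 3*w ≥ 6
Then branch requires 6*store(a, m + 3, m + 2)[z + 2] ≥ -15; else branch requires 3*w ≥ 6.
Before the if: ((¬(3*w > -10)) → 6*store(a, m + 3, m + 2)[z + 2] ≥ -15) ∧ (3*w > -10 → 3*w ≥ 6)
Answer: WP = ((¬(3*w > -10)) → 6*store(a, m + 3, m + 2)[z + 2] ≥ -15) ∧ (3*w > -10 → 3*w ≥ 6)


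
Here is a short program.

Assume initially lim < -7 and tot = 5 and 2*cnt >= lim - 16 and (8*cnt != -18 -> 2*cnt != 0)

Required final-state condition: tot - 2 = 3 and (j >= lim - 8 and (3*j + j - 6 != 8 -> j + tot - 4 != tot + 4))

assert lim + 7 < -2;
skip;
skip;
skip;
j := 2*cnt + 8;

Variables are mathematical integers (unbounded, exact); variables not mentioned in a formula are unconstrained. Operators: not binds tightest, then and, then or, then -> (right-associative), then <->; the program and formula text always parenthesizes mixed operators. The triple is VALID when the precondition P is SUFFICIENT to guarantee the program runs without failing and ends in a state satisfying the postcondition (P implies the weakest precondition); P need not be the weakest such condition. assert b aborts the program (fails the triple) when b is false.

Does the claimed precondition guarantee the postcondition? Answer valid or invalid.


Working backward. After the program, the postcondition tot - 2 = 3 and (j >= lim - 8 and (3*j + j - 6 != 8 -> j + tot - 4 != tot + 4)) must hold; in canonical form it is tot = 5 and j >= lim - 8 and (4*j != 14 -> j != 8).
Before j := 2*cnt + 8: tot = 5 and 2*cnt >= lim - 16 and (8*cnt != -18 -> 2*cnt != 0)
Before skip: tot = 5 and 2*cnt >= lim - 16 and (8*cnt != -18 -> 2*cnt != 0)
Before skip: tot = 5 and 2*cnt >= lim - 16 and (8*cnt != -18 -> 2*cnt != 0)
Before skip: tot = 5 and 2*cnt >= lim - 16 and (8*cnt != -18 -> 2*cnt != 0)
Before assert lim + 7 < -2: lim < -9 and tot = 5 and 2*cnt >= lim - 16 and (8*cnt != -18 -> 2*cnt != 0)
The weakest precondition is lim < -9 and tot = 5 and 2*cnt >= lim - 16 and (8*cnt != -18 -> 2*cnt != 0).
Check whether lim < -7 and tot = 5 and 2*cnt >= lim - 16 and (8*cnt != -18 -> 2*cnt != 0) implies it.
Countermodel: at the initial state cnt = -1, lim = -8, tot = 5, the precondition holds but the weakest precondition fails.
Answer: invalid


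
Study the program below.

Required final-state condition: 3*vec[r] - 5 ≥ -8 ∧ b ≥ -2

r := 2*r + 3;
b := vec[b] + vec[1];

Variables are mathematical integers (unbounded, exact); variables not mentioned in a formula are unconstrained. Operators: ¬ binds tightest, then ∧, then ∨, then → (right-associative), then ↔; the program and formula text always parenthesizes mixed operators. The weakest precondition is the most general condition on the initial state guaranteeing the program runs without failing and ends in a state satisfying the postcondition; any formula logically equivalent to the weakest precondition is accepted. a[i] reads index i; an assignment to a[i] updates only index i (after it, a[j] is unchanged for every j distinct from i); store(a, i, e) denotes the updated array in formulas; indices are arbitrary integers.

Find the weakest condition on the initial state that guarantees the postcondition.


Working backward. After the program, the postcondition 3*vec[r] - 5 ≥ -8 ∧ b ≥ -2 must hold; in canonical form it is 3*vec[r] ≥ -3 ∧ b ≥ -2.
Before b := vec[b] + vec[1]: 3*vec[r] ≥ -3 ∧ vec[1] + vec[b] ≥ -2
Before r := 2*r + 3: 3*vec[2*r + 3] ≥ -3 ∧ vec[1] + vec[b] ≥ -2
Answer: WP = 3*vec[2*r + 3] ≥ -3 ∧ vec[1] + vec[b] ≥ -2


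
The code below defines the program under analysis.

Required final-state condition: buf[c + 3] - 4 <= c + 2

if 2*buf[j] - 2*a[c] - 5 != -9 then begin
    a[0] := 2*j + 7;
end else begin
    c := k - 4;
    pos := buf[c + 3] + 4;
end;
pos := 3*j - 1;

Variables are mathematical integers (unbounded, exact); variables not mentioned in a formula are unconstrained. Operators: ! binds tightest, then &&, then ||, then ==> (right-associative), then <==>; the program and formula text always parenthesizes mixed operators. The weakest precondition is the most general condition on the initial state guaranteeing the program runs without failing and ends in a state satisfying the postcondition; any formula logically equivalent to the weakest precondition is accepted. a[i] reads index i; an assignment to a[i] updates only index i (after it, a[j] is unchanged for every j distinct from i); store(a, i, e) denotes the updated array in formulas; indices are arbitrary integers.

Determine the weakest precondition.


Working backward. After the program, the postcondition buf[c + 3] - 4 <= c + 2 must hold; in canonical form it is buf[c + 3] <= c + 6.
Before pos := 3*j - 1: buf[c + 3] <= c + 6
Then branch requires buf[c + 3] <= c + 6; else branch requires buf[k - 1] <= k + 2.
Before the if: (2*buf[j] != 2*a[c] - 4 ==> buf[c + 3] <= c + 6) && ((!(2*buf[j] != 2*a[c] - 4)) ==> buf[k - 1] <= k + 2)
Answer: WP = (2*buf[j] != 2*a[c] - 4 ==> buf[c + 3] <= c + 6) && ((!(2*buf[j] != 2*a[c] - 4)) ==> buf[k - 1] <= k + 2)


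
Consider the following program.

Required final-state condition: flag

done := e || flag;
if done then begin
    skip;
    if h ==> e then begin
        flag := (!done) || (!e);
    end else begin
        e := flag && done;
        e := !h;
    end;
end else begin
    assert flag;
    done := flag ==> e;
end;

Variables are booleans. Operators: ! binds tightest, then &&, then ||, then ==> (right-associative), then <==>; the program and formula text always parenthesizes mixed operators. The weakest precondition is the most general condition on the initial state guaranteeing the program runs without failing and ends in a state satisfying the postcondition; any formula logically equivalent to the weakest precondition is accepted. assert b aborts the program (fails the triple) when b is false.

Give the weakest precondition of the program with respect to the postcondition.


Working backward. After the program, flag must hold.
Then branch requires ((h ==> e) ==> ((!done) || (!e))) && ((!(h ==> e)) ==> flag); else branch requires flag.
Before the if: (done ==> (((h ==> e) ==> ((!done) || (!e))) && ((!(h ==> e)) ==> flag))) && ((!done) ==> flag)
Before done := e || flag: ((e || flag) ==> (((h ==> e) ==> ((!(e || flag)) || (!e))) && ((!(h ==> e)) ==> flag))) && ((!(e || flag)) ==> flag)
Answer: WP = ((e || flag) ==> (((h ==> e) ==> ((!(e || flag)) || (!e))) && ((!(h ==> e)) ==> flag))) && ((!(e || flag)) ==> flag)


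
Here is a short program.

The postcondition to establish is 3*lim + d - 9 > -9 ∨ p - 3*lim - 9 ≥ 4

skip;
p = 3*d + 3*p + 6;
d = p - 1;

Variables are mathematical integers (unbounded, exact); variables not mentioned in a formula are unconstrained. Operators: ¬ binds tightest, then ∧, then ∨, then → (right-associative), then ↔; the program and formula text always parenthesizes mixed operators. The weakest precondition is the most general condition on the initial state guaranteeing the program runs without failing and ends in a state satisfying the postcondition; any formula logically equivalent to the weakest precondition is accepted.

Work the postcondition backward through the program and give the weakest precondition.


Working backward. After the program, the postcondition 3*lim + d - 9 > -9 ∨ p - 3*lim - 9 ≥ 4 must hold; in canonical form it is d + 3*lim > 0 ∨ p ≥ 3*lim + 13.
Before d := p - 1: 3*lim + p > 1 ∨ p ≥ 3*lim + 13
Before p := 3*d + 3*p + 6: 3*d + 3*lim + 3*p > -5 ∨ 3*d + 3*p ≥ 3*lim + 7
Before skip: 3*d + 3*lim + 3*p > -5 ∨ 3*d + 3*p ≥ 3*lim + 7
Answer: WP = 3*d + 3*lim + 3*p > -5 ∨ 3*d + 3*p ≥ 3*lim + 7


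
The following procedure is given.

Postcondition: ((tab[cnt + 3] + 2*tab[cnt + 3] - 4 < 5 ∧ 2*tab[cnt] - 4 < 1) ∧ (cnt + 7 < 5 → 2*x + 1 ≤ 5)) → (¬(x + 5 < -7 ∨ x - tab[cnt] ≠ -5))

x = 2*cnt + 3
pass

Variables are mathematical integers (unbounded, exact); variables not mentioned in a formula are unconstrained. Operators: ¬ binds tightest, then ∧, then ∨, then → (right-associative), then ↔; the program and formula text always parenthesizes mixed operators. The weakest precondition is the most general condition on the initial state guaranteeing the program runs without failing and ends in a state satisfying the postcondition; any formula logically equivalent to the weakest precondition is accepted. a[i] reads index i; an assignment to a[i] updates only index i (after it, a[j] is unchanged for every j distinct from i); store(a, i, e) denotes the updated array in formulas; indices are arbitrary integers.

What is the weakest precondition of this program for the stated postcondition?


Working backward. After the program, the postcondition ((tab[cnt + 3] + 2*tab[cnt + 3] - 4 < 5 ∧ 2*tab[cnt] - 4 < 1) ∧ (cnt + 7 < 5 → 2*x + 1 ≤ 5)) → (¬(x + 5 < -7 ∨ x - tab[cnt] ≠ -5)) must hold; in canonical form it is (3*tab[cnt + 3] < 9 ∧ 2*tab[cnt] < 5 ∧ (cnt < -2 → 2*x ≤ 4)) → (¬(x < -12 ∨ x ≠ tab[cnt] - 5)).
Before skip: (3*tab[cnt + 3] < 9 ∧ 2*tab[cnt] < 5 ∧ (cnt < -2 → 2*x ≤ 4)) → (¬(x < -12 ∨ x ≠ tab[cnt] - 5))
Before x := 2*cnt + 3: (3*tab[cnt + 3] < 9 ∧ 2*tab[cnt] < 5 ∧ (cnt < -2 → 4*cnt ≤ -2)) → (¬(2*cnt < -15 ∨ 2*cnt ≠ tab[cnt] - 8))
Answer: WP = (3*tab[cnt + 3] < 9 ∧ 2*tab[cnt] < 5 ∧ (cnt < -2 → 4*cnt ≤ -2)) → (¬(2*cnt < -15 ∨ 2*cnt ≠ tab[cnt] - 8))


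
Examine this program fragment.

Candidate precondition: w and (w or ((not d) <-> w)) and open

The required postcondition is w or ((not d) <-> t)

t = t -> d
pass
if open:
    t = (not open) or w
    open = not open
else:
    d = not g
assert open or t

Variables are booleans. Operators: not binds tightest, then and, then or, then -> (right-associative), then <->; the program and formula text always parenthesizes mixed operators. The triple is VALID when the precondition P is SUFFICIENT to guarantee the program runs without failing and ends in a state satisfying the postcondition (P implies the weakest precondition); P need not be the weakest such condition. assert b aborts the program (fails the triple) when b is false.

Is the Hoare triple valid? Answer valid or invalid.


Working backward. After the program, w or ((not d) <-> t) must hold.
Before assert open or t: (open or t) and (w or ((not d) <-> t))
Then branch requires ((not open) or w) and (w or ((not d) <-> ((not open) or w))); else branch requires (open or t) and (w or (g <-> t)).
Before the if: (open -> (((not open) or w) and (w or ((not d) <-> ((not open) or w))))) and ((not open) -> ((open or t) and (w or (g <-> t))))
Before skip: (open -> (((not open) or w) and (w or ((not d) <-> ((not open) or w))))) and ((not open) -> ((open or t) and (w or (g <-> t))))
Before t := t -> d: (open -> (((not open) or w) and (w or ((not d) <-> ((not open) or w))))) and ((not open) -> ((open or (t -> d)) and (w or (g <-> (t -> d)))))
The weakest precondition is (open -> (((not open) or w) and (w or ((not d) <-> ((not open) or w))))) and ((not open) -> ((open or (t -> d)) and (w or (g <-> (t -> d))))).
Check whether w and (w or ((not d) <-> w)) and open implies it.
Every state satisfying the precondition satisfies the weakest precondition: the implication holds.
Answer: valid
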